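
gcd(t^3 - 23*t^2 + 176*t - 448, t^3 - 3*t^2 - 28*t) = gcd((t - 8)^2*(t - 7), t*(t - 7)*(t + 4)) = t - 7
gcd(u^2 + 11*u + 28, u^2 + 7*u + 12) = u + 4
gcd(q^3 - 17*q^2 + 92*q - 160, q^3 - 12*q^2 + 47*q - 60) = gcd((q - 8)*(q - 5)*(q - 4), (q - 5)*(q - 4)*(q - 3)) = q^2 - 9*q + 20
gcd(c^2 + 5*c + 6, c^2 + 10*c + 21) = c + 3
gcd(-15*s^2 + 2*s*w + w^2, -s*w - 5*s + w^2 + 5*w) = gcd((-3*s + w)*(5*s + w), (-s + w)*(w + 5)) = 1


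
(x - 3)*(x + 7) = x^2 + 4*x - 21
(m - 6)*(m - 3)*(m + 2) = m^3 - 7*m^2 + 36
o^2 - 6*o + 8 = (o - 4)*(o - 2)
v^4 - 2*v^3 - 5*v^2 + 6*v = v*(v - 3)*(v - 1)*(v + 2)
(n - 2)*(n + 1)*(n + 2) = n^3 + n^2 - 4*n - 4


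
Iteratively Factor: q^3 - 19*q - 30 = (q - 5)*(q^2 + 5*q + 6) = (q - 5)*(q + 3)*(q + 2)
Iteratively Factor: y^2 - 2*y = (y)*(y - 2)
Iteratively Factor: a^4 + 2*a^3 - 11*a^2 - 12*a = (a + 4)*(a^3 - 2*a^2 - 3*a) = (a + 1)*(a + 4)*(a^2 - 3*a) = a*(a + 1)*(a + 4)*(a - 3)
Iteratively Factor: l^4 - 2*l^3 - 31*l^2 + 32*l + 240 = (l - 4)*(l^3 + 2*l^2 - 23*l - 60) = (l - 5)*(l - 4)*(l^2 + 7*l + 12) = (l - 5)*(l - 4)*(l + 4)*(l + 3)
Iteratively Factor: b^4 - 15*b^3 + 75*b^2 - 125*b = (b - 5)*(b^3 - 10*b^2 + 25*b) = (b - 5)^2*(b^2 - 5*b) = b*(b - 5)^2*(b - 5)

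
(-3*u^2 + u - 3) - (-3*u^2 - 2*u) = 3*u - 3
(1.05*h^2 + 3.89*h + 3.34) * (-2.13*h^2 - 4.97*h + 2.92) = -2.2365*h^4 - 13.5042*h^3 - 23.3815*h^2 - 5.241*h + 9.7528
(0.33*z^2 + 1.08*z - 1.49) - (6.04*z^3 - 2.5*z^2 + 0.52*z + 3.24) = -6.04*z^3 + 2.83*z^2 + 0.56*z - 4.73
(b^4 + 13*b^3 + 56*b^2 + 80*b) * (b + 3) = b^5 + 16*b^4 + 95*b^3 + 248*b^2 + 240*b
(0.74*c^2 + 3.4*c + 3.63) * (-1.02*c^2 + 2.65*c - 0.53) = -0.7548*c^4 - 1.507*c^3 + 4.9152*c^2 + 7.8175*c - 1.9239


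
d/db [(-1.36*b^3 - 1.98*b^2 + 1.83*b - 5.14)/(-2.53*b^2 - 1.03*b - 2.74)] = (3.4408*b^4 + 2.8016*b^3 + 17.8485*b^2 - 15.158*b - 10.3084)/(6.4009*b^4 + 5.2118*b^3 + 14.9253*b^2 + 5.6444*b + 7.5076)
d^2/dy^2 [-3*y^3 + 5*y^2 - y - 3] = 10 - 18*y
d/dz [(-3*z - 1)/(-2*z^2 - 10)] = (-3*z^2 - 2*z + 15)/(2*(z^4 + 10*z^2 + 25))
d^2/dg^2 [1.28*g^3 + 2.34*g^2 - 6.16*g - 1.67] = 7.68*g + 4.68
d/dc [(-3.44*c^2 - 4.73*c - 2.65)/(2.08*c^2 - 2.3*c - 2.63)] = (17.7504*c^2 + 29.1184*c + 6.3449)/(4.3264*c^4 - 9.568*c^3 - 5.6508*c^2 + 12.098*c + 6.9169)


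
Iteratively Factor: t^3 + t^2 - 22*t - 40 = (t + 4)*(t^2 - 3*t - 10) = (t + 2)*(t + 4)*(t - 5)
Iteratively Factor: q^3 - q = (q + 1)*(q^2 - q) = (q - 1)*(q + 1)*(q)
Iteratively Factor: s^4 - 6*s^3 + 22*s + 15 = (s - 3)*(s^3 - 3*s^2 - 9*s - 5) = (s - 3)*(s + 1)*(s^2 - 4*s - 5) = (s - 3)*(s + 1)^2*(s - 5)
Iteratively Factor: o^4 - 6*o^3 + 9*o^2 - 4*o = (o - 1)*(o^3 - 5*o^2 + 4*o) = (o - 1)^2*(o^2 - 4*o) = o*(o - 1)^2*(o - 4)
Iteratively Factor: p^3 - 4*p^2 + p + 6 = (p + 1)*(p^2 - 5*p + 6) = (p - 2)*(p + 1)*(p - 3)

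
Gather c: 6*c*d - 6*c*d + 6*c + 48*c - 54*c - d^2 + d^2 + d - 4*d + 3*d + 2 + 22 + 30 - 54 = 0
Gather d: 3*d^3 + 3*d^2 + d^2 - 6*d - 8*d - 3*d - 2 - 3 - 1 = 3*d^3 + 4*d^2 - 17*d - 6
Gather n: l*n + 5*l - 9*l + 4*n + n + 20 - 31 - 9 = -4*l + n*(l + 5) - 20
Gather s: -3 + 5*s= 5*s - 3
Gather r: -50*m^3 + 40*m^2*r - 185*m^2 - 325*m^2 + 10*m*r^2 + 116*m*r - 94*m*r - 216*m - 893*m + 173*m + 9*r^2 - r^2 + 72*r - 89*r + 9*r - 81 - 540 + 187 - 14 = -50*m^3 - 510*m^2 - 936*m + r^2*(10*m + 8) + r*(40*m^2 + 22*m - 8) - 448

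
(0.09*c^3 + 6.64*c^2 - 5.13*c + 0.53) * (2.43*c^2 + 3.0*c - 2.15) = 0.2187*c^5 + 16.4052*c^4 + 7.2606*c^3 - 28.3781*c^2 + 12.6195*c - 1.1395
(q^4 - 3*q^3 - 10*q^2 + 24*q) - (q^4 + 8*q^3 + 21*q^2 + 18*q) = -11*q^3 - 31*q^2 + 6*q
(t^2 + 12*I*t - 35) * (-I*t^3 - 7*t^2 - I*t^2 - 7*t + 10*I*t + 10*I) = -I*t^5 + 5*t^4 - I*t^4 + 5*t^3 - 39*I*t^3 + 125*t^2 - 39*I*t^2 + 125*t - 350*I*t - 350*I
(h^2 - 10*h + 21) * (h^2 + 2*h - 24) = h^4 - 8*h^3 - 23*h^2 + 282*h - 504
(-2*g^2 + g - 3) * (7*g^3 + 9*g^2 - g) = -14*g^5 - 11*g^4 - 10*g^3 - 28*g^2 + 3*g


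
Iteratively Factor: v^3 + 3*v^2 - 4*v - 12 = (v + 2)*(v^2 + v - 6) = (v + 2)*(v + 3)*(v - 2)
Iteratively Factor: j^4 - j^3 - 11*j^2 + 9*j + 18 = (j - 2)*(j^3 + j^2 - 9*j - 9) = (j - 2)*(j + 3)*(j^2 - 2*j - 3) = (j - 2)*(j + 1)*(j + 3)*(j - 3)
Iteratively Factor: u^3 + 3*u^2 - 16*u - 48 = (u + 4)*(u^2 - u - 12) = (u - 4)*(u + 4)*(u + 3)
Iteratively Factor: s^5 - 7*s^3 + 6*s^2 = (s - 2)*(s^4 + 2*s^3 - 3*s^2) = s*(s - 2)*(s^3 + 2*s^2 - 3*s) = s*(s - 2)*(s + 3)*(s^2 - s) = s^2*(s - 2)*(s + 3)*(s - 1)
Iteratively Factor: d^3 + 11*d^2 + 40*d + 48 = (d + 3)*(d^2 + 8*d + 16) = (d + 3)*(d + 4)*(d + 4)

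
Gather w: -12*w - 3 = -12*w - 3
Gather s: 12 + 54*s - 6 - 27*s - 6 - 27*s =0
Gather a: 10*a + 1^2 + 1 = 10*a + 2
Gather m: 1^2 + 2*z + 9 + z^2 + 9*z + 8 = z^2 + 11*z + 18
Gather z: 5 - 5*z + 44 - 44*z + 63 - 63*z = 112 - 112*z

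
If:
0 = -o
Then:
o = 0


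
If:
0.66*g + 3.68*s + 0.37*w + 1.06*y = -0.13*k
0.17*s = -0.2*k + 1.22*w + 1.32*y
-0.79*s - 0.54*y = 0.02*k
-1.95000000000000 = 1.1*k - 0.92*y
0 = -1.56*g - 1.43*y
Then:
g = 0.06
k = -1.83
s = 0.09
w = -0.21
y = -0.07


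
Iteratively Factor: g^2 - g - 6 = (g + 2)*(g - 3)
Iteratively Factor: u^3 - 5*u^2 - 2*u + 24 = (u + 2)*(u^2 - 7*u + 12) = (u - 3)*(u + 2)*(u - 4)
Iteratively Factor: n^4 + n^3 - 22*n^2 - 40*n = (n + 4)*(n^3 - 3*n^2 - 10*n) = n*(n + 4)*(n^2 - 3*n - 10) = n*(n - 5)*(n + 4)*(n + 2)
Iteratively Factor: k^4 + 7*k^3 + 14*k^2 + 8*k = (k + 2)*(k^3 + 5*k^2 + 4*k) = (k + 1)*(k + 2)*(k^2 + 4*k) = (k + 1)*(k + 2)*(k + 4)*(k)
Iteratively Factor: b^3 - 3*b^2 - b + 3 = (b - 3)*(b^2 - 1) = (b - 3)*(b + 1)*(b - 1)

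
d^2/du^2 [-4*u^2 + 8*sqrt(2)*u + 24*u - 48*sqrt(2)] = -8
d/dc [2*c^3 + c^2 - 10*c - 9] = 6*c^2 + 2*c - 10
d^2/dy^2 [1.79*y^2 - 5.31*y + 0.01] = 3.58000000000000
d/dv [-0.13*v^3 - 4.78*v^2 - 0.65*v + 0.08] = -0.39*v^2 - 9.56*v - 0.65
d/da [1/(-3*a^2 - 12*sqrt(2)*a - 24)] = 2*(a + 2*sqrt(2))/(3*(a^2 + 4*sqrt(2)*a + 8)^2)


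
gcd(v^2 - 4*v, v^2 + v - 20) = v - 4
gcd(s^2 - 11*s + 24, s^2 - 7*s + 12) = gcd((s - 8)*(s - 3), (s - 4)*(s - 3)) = s - 3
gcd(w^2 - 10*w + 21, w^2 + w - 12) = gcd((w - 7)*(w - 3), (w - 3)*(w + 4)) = w - 3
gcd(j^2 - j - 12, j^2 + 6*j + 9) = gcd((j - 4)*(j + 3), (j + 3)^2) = j + 3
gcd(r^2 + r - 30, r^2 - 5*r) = r - 5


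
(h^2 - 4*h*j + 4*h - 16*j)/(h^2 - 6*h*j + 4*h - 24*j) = (h - 4*j)/(h - 6*j)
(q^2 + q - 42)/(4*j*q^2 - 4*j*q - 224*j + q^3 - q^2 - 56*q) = (q - 6)/(4*j*q - 32*j + q^2 - 8*q)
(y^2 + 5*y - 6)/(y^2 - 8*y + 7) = (y + 6)/(y - 7)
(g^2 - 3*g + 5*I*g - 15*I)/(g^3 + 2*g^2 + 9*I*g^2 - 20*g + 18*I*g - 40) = (g - 3)/(g^2 + g*(2 + 4*I) + 8*I)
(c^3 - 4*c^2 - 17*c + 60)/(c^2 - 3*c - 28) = (c^2 - 8*c + 15)/(c - 7)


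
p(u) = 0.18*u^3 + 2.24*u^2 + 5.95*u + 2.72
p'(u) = 0.54*u^2 + 4.48*u + 5.95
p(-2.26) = -1.36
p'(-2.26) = -1.42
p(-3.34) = 1.13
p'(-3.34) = -2.99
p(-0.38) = 0.77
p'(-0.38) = 4.33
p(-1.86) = -1.76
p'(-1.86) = -0.51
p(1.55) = 17.99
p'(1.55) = 14.19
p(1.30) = 14.64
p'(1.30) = 12.69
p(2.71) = 38.88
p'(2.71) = 22.06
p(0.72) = 8.23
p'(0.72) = 9.46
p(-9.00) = -0.61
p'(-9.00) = 9.37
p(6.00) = 157.94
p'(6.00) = 52.27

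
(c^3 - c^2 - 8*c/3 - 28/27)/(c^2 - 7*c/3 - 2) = (9*c^2 - 15*c - 14)/(9*(c - 3))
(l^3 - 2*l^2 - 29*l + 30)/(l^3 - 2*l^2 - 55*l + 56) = (l^2 - l - 30)/(l^2 - l - 56)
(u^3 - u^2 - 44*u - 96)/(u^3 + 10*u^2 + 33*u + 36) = (u - 8)/(u + 3)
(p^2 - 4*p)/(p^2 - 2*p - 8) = p/(p + 2)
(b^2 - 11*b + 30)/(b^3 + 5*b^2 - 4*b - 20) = (b^2 - 11*b + 30)/(b^3 + 5*b^2 - 4*b - 20)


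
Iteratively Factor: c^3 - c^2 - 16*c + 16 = (c + 4)*(c^2 - 5*c + 4) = (c - 4)*(c + 4)*(c - 1)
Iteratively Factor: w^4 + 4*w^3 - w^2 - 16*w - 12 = (w + 1)*(w^3 + 3*w^2 - 4*w - 12) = (w + 1)*(w + 2)*(w^2 + w - 6) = (w + 1)*(w + 2)*(w + 3)*(w - 2)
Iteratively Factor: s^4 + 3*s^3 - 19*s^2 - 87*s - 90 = (s - 5)*(s^3 + 8*s^2 + 21*s + 18) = (s - 5)*(s + 3)*(s^2 + 5*s + 6) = (s - 5)*(s + 3)^2*(s + 2)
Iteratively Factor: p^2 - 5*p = (p - 5)*(p)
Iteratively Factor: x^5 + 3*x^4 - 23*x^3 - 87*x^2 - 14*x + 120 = (x + 4)*(x^4 - x^3 - 19*x^2 - 11*x + 30) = (x + 3)*(x + 4)*(x^3 - 4*x^2 - 7*x + 10) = (x - 1)*(x + 3)*(x + 4)*(x^2 - 3*x - 10) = (x - 5)*(x - 1)*(x + 3)*(x + 4)*(x + 2)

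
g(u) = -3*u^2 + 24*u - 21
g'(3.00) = 6.00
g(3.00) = 24.00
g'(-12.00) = 96.00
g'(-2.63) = 39.78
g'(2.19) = 10.86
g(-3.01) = -120.42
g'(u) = 24 - 6*u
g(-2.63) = -104.87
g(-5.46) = -241.47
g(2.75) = 22.31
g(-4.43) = -186.19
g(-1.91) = -77.78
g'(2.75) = 7.50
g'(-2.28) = 37.68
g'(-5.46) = 56.76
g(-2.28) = -91.32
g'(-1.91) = 35.46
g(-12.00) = -741.00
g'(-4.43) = 50.58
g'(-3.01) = 42.06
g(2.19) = 17.17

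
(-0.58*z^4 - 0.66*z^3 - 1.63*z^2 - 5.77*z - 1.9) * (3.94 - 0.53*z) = 0.3074*z^5 - 1.9354*z^4 - 1.7365*z^3 - 3.3641*z^2 - 21.7268*z - 7.486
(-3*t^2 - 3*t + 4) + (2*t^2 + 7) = -t^2 - 3*t + 11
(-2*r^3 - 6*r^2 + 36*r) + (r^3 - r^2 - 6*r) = -r^3 - 7*r^2 + 30*r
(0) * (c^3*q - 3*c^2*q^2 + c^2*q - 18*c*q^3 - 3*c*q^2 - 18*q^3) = 0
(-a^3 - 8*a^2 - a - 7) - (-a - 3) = -a^3 - 8*a^2 - 4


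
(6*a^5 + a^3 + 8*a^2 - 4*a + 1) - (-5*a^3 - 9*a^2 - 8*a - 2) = 6*a^5 + 6*a^3 + 17*a^2 + 4*a + 3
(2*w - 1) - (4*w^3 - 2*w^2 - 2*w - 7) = -4*w^3 + 2*w^2 + 4*w + 6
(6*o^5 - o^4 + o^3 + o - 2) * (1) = 6*o^5 - o^4 + o^3 + o - 2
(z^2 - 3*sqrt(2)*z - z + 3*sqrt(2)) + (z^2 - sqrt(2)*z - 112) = 2*z^2 - 4*sqrt(2)*z - z - 112 + 3*sqrt(2)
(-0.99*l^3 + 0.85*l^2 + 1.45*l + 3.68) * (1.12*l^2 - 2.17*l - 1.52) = -1.1088*l^5 + 3.1003*l^4 + 1.2843*l^3 - 0.316899999999999*l^2 - 10.1896*l - 5.5936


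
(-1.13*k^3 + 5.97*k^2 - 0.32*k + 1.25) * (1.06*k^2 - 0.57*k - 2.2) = -1.1978*k^5 + 6.9723*k^4 - 1.2561*k^3 - 11.6266*k^2 - 0.00849999999999984*k - 2.75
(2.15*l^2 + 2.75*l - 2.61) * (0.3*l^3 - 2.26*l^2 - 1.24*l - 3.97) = 0.645*l^5 - 4.034*l^4 - 9.664*l^3 - 6.0469*l^2 - 7.6811*l + 10.3617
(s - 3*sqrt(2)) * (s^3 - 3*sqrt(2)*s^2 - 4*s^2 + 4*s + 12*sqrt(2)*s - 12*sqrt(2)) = s^4 - 6*sqrt(2)*s^3 - 4*s^3 + 22*s^2 + 24*sqrt(2)*s^2 - 72*s - 24*sqrt(2)*s + 72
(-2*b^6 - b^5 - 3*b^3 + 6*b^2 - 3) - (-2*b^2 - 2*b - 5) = -2*b^6 - b^5 - 3*b^3 + 8*b^2 + 2*b + 2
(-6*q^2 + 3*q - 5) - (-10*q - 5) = -6*q^2 + 13*q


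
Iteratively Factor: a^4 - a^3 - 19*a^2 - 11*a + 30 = (a - 5)*(a^3 + 4*a^2 + a - 6) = (a - 5)*(a + 2)*(a^2 + 2*a - 3) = (a - 5)*(a - 1)*(a + 2)*(a + 3)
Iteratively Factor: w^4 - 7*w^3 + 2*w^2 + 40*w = (w + 2)*(w^3 - 9*w^2 + 20*w) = (w - 4)*(w + 2)*(w^2 - 5*w) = (w - 5)*(w - 4)*(w + 2)*(w)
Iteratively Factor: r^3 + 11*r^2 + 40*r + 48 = (r + 3)*(r^2 + 8*r + 16) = (r + 3)*(r + 4)*(r + 4)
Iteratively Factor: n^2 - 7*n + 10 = (n - 2)*(n - 5)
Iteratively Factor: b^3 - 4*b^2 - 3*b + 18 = (b + 2)*(b^2 - 6*b + 9) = (b - 3)*(b + 2)*(b - 3)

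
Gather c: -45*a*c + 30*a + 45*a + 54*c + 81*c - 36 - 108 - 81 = 75*a + c*(135 - 45*a) - 225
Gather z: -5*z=-5*z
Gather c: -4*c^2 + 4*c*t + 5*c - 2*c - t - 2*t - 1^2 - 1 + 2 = -4*c^2 + c*(4*t + 3) - 3*t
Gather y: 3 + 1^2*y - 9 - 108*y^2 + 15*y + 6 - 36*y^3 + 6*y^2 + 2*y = -36*y^3 - 102*y^2 + 18*y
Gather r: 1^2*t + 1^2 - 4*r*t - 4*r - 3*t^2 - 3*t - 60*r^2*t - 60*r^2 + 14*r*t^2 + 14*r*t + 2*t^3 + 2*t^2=r^2*(-60*t - 60) + r*(14*t^2 + 10*t - 4) + 2*t^3 - t^2 - 2*t + 1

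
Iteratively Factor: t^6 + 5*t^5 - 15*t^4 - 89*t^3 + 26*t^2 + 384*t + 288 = (t + 2)*(t^5 + 3*t^4 - 21*t^3 - 47*t^2 + 120*t + 144) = (t + 1)*(t + 2)*(t^4 + 2*t^3 - 23*t^2 - 24*t + 144) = (t + 1)*(t + 2)*(t + 4)*(t^3 - 2*t^2 - 15*t + 36) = (t + 1)*(t + 2)*(t + 4)^2*(t^2 - 6*t + 9) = (t - 3)*(t + 1)*(t + 2)*(t + 4)^2*(t - 3)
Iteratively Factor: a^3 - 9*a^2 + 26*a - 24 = (a - 2)*(a^2 - 7*a + 12) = (a - 4)*(a - 2)*(a - 3)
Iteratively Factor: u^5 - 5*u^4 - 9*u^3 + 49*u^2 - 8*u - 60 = (u + 3)*(u^4 - 8*u^3 + 15*u^2 + 4*u - 20) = (u - 2)*(u + 3)*(u^3 - 6*u^2 + 3*u + 10) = (u - 2)*(u + 1)*(u + 3)*(u^2 - 7*u + 10) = (u - 5)*(u - 2)*(u + 1)*(u + 3)*(u - 2)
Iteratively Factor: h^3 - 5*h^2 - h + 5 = (h - 5)*(h^2 - 1) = (h - 5)*(h + 1)*(h - 1)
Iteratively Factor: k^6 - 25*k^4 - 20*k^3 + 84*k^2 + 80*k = (k - 5)*(k^5 + 5*k^4 - 20*k^2 - 16*k) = (k - 5)*(k + 2)*(k^4 + 3*k^3 - 6*k^2 - 8*k) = k*(k - 5)*(k + 2)*(k^3 + 3*k^2 - 6*k - 8) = k*(k - 5)*(k + 1)*(k + 2)*(k^2 + 2*k - 8) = k*(k - 5)*(k + 1)*(k + 2)*(k + 4)*(k - 2)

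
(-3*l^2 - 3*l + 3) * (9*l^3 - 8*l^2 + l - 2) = -27*l^5 - 3*l^4 + 48*l^3 - 21*l^2 + 9*l - 6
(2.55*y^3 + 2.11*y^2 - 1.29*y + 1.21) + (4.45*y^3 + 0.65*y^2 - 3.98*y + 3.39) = 7.0*y^3 + 2.76*y^2 - 5.27*y + 4.6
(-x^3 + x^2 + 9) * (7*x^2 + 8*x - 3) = -7*x^5 - x^4 + 11*x^3 + 60*x^2 + 72*x - 27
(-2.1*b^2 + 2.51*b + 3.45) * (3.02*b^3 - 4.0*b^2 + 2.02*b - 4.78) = -6.342*b^5 + 15.9802*b^4 - 3.863*b^3 + 1.3082*b^2 - 5.0288*b - 16.491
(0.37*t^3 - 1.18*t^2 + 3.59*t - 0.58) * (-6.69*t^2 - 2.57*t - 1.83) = -2.4753*t^5 + 6.9433*t^4 - 21.6616*t^3 - 3.1867*t^2 - 5.0791*t + 1.0614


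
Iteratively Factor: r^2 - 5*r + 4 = (r - 4)*(r - 1)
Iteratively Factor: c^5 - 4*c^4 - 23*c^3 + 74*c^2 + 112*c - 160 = (c + 2)*(c^4 - 6*c^3 - 11*c^2 + 96*c - 80) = (c - 4)*(c + 2)*(c^3 - 2*c^2 - 19*c + 20) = (c - 5)*(c - 4)*(c + 2)*(c^2 + 3*c - 4) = (c - 5)*(c - 4)*(c + 2)*(c + 4)*(c - 1)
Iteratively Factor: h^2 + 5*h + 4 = (h + 4)*(h + 1)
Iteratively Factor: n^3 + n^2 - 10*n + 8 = (n - 2)*(n^2 + 3*n - 4) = (n - 2)*(n + 4)*(n - 1)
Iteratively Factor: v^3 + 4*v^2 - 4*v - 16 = (v + 4)*(v^2 - 4) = (v + 2)*(v + 4)*(v - 2)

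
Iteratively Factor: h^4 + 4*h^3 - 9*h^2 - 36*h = (h + 4)*(h^3 - 9*h) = (h + 3)*(h + 4)*(h^2 - 3*h) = h*(h + 3)*(h + 4)*(h - 3)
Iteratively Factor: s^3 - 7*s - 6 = (s + 2)*(s^2 - 2*s - 3) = (s - 3)*(s + 2)*(s + 1)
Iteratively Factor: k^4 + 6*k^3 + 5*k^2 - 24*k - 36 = (k - 2)*(k^3 + 8*k^2 + 21*k + 18) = (k - 2)*(k + 2)*(k^2 + 6*k + 9) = (k - 2)*(k + 2)*(k + 3)*(k + 3)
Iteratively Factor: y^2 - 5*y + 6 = (y - 3)*(y - 2)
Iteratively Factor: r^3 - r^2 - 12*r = (r)*(r^2 - r - 12) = r*(r - 4)*(r + 3)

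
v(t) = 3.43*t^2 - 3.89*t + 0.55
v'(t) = 6.86*t - 3.89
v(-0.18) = 1.36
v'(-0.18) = -5.12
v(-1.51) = 14.24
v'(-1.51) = -14.25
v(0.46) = -0.51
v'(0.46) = -0.73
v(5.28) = 75.63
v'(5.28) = 32.33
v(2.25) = 9.16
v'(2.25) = 11.54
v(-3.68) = 61.32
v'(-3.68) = -29.13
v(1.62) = 3.25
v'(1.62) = 7.22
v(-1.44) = 13.26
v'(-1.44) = -13.77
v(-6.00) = 147.37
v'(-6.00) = -45.05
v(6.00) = 100.69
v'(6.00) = 37.27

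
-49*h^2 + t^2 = (-7*h + t)*(7*h + t)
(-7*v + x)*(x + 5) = -7*v*x - 35*v + x^2 + 5*x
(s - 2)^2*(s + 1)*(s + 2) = s^4 - s^3 - 6*s^2 + 4*s + 8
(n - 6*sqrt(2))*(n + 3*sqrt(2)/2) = n^2 - 9*sqrt(2)*n/2 - 18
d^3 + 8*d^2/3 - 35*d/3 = d*(d - 7/3)*(d + 5)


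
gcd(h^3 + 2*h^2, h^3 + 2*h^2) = h^3 + 2*h^2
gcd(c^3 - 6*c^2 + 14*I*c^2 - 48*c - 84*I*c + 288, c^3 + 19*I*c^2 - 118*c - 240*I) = c^2 + 14*I*c - 48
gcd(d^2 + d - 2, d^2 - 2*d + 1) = d - 1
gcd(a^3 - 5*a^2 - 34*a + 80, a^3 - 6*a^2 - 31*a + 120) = a^2 - 3*a - 40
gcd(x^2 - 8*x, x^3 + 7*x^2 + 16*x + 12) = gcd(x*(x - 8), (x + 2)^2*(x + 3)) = 1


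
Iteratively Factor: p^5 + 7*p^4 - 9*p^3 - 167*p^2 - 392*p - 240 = (p - 5)*(p^4 + 12*p^3 + 51*p^2 + 88*p + 48) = (p - 5)*(p + 4)*(p^3 + 8*p^2 + 19*p + 12) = (p - 5)*(p + 1)*(p + 4)*(p^2 + 7*p + 12) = (p - 5)*(p + 1)*(p + 4)^2*(p + 3)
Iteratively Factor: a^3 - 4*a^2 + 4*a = (a - 2)*(a^2 - 2*a) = (a - 2)^2*(a)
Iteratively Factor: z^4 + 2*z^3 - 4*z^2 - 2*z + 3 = (z - 1)*(z^3 + 3*z^2 - z - 3) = (z - 1)*(z + 3)*(z^2 - 1) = (z - 1)^2*(z + 3)*(z + 1)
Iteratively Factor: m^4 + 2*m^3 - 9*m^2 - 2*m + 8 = (m + 1)*(m^3 + m^2 - 10*m + 8) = (m + 1)*(m + 4)*(m^2 - 3*m + 2) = (m - 2)*(m + 1)*(m + 4)*(m - 1)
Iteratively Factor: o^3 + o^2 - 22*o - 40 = (o + 4)*(o^2 - 3*o - 10) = (o + 2)*(o + 4)*(o - 5)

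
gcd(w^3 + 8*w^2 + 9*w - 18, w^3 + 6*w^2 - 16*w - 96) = w + 6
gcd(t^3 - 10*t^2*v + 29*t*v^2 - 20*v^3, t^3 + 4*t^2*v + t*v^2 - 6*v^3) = t - v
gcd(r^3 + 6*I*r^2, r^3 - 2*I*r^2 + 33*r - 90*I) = r + 6*I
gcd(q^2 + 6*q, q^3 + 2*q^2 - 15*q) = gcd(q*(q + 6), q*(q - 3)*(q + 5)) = q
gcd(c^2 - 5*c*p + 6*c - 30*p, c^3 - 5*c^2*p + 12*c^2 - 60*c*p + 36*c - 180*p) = -c^2 + 5*c*p - 6*c + 30*p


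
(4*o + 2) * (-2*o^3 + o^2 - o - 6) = -8*o^4 - 2*o^2 - 26*o - 12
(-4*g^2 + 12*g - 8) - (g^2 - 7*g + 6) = -5*g^2 + 19*g - 14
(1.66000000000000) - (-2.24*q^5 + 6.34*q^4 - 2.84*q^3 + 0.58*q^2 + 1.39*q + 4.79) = 2.24*q^5 - 6.34*q^4 + 2.84*q^3 - 0.58*q^2 - 1.39*q - 3.13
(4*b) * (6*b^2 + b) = 24*b^3 + 4*b^2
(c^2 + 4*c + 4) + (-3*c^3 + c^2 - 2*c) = -3*c^3 + 2*c^2 + 2*c + 4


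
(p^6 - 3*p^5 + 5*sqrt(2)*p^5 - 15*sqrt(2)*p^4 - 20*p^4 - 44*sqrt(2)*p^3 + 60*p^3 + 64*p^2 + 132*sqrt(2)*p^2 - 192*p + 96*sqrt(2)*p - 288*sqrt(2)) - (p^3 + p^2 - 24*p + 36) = p^6 - 3*p^5 + 5*sqrt(2)*p^5 - 15*sqrt(2)*p^4 - 20*p^4 - 44*sqrt(2)*p^3 + 59*p^3 + 63*p^2 + 132*sqrt(2)*p^2 - 168*p + 96*sqrt(2)*p - 288*sqrt(2) - 36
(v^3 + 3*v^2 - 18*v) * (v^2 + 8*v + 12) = v^5 + 11*v^4 + 18*v^3 - 108*v^2 - 216*v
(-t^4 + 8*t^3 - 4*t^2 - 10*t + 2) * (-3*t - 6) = 3*t^5 - 18*t^4 - 36*t^3 + 54*t^2 + 54*t - 12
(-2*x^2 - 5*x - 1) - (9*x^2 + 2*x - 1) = -11*x^2 - 7*x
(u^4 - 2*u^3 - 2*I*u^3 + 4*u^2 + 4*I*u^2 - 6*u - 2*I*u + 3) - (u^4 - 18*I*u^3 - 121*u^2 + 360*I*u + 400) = -2*u^3 + 16*I*u^3 + 125*u^2 + 4*I*u^2 - 6*u - 362*I*u - 397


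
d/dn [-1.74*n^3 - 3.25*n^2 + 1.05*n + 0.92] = -5.22*n^2 - 6.5*n + 1.05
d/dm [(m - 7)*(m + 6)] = 2*m - 1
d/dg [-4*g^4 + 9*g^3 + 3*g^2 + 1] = g*(-16*g^2 + 27*g + 6)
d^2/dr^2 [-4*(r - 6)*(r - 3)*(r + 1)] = 64 - 24*r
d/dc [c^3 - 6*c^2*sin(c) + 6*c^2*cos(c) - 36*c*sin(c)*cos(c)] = -6*sqrt(2)*c^2*sin(c + pi/4) + 3*c^2 - 36*c*cos(2*c) + 12*sqrt(2)*c*cos(c + pi/4) - 18*sin(2*c)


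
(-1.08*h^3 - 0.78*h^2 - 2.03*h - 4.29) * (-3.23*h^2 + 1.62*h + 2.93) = 3.4884*h^5 + 0.7698*h^4 + 2.1289*h^3 + 8.2827*h^2 - 12.8977*h - 12.5697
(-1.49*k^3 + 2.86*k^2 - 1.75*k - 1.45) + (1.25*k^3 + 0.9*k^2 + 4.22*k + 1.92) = -0.24*k^3 + 3.76*k^2 + 2.47*k + 0.47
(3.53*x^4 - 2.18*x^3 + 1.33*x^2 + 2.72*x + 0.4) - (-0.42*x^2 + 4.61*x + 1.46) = 3.53*x^4 - 2.18*x^3 + 1.75*x^2 - 1.89*x - 1.06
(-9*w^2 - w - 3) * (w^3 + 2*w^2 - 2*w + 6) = -9*w^5 - 19*w^4 + 13*w^3 - 58*w^2 - 18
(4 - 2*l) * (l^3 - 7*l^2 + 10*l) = -2*l^4 + 18*l^3 - 48*l^2 + 40*l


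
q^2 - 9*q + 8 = (q - 8)*(q - 1)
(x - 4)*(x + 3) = x^2 - x - 12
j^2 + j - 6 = (j - 2)*(j + 3)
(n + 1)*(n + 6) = n^2 + 7*n + 6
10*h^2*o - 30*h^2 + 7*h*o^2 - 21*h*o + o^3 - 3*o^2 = (2*h + o)*(5*h + o)*(o - 3)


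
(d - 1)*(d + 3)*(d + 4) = d^3 + 6*d^2 + 5*d - 12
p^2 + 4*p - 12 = (p - 2)*(p + 6)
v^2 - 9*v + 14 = (v - 7)*(v - 2)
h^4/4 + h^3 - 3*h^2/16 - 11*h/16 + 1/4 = (h/4 + 1/4)*(h - 1/2)^2*(h + 4)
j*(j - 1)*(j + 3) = j^3 + 2*j^2 - 3*j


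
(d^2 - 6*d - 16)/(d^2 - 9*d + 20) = (d^2 - 6*d - 16)/(d^2 - 9*d + 20)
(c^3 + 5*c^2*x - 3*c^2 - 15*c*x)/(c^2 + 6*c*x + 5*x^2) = c*(c - 3)/(c + x)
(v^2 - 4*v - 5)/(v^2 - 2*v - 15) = (v + 1)/(v + 3)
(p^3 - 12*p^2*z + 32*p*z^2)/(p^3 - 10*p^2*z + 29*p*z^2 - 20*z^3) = p*(p - 8*z)/(p^2 - 6*p*z + 5*z^2)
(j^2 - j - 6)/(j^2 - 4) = (j - 3)/(j - 2)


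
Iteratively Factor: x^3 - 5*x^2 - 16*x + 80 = (x - 5)*(x^2 - 16) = (x - 5)*(x - 4)*(x + 4)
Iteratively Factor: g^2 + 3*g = (g + 3)*(g)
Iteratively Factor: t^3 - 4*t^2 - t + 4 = (t - 4)*(t^2 - 1) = (t - 4)*(t + 1)*(t - 1)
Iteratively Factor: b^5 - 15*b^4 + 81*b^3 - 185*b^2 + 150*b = (b - 3)*(b^4 - 12*b^3 + 45*b^2 - 50*b) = (b - 3)*(b - 2)*(b^3 - 10*b^2 + 25*b) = (b - 5)*(b - 3)*(b - 2)*(b^2 - 5*b) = (b - 5)^2*(b - 3)*(b - 2)*(b)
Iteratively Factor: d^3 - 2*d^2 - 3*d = (d - 3)*(d^2 + d) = d*(d - 3)*(d + 1)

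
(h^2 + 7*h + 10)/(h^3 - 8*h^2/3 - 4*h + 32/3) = 3*(h + 5)/(3*h^2 - 14*h + 16)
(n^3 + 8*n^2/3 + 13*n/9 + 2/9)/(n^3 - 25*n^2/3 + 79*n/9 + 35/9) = (3*n^2 + 7*n + 2)/(3*n^2 - 26*n + 35)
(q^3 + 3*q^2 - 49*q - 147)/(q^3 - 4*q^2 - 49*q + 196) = (q + 3)/(q - 4)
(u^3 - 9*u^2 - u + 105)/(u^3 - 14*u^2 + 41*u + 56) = (u^2 - 2*u - 15)/(u^2 - 7*u - 8)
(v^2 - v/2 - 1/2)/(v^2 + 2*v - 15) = (2*v^2 - v - 1)/(2*(v^2 + 2*v - 15))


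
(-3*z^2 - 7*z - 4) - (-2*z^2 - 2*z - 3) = -z^2 - 5*z - 1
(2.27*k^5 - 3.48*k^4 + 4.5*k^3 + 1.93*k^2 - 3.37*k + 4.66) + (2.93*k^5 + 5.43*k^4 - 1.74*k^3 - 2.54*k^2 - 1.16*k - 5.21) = 5.2*k^5 + 1.95*k^4 + 2.76*k^3 - 0.61*k^2 - 4.53*k - 0.55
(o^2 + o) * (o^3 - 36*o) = o^5 + o^4 - 36*o^3 - 36*o^2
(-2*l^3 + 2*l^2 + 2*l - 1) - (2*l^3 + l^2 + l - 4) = -4*l^3 + l^2 + l + 3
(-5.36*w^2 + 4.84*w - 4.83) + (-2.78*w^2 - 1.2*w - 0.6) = -8.14*w^2 + 3.64*w - 5.43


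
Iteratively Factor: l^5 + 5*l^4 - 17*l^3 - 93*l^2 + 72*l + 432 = (l + 3)*(l^4 + 2*l^3 - 23*l^2 - 24*l + 144) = (l + 3)*(l + 4)*(l^3 - 2*l^2 - 15*l + 36) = (l - 3)*(l + 3)*(l + 4)*(l^2 + l - 12) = (l - 3)*(l + 3)*(l + 4)^2*(l - 3)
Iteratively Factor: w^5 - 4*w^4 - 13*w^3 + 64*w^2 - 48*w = (w + 4)*(w^4 - 8*w^3 + 19*w^2 - 12*w) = (w - 4)*(w + 4)*(w^3 - 4*w^2 + 3*w) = (w - 4)*(w - 1)*(w + 4)*(w^2 - 3*w) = (w - 4)*(w - 3)*(w - 1)*(w + 4)*(w)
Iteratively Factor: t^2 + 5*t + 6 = (t + 2)*(t + 3)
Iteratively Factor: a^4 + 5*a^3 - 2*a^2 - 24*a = (a + 3)*(a^3 + 2*a^2 - 8*a) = a*(a + 3)*(a^2 + 2*a - 8) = a*(a - 2)*(a + 3)*(a + 4)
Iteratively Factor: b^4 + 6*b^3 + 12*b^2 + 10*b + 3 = (b + 1)*(b^3 + 5*b^2 + 7*b + 3) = (b + 1)^2*(b^2 + 4*b + 3) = (b + 1)^3*(b + 3)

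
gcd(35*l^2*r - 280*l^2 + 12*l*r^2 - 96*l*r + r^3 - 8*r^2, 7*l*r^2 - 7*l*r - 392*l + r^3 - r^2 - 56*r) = 7*l*r - 56*l + r^2 - 8*r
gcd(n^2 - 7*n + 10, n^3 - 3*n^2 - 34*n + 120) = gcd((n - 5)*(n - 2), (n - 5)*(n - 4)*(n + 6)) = n - 5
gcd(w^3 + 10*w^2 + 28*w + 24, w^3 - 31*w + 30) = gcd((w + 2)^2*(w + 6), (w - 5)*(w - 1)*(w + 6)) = w + 6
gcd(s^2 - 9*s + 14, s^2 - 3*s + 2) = s - 2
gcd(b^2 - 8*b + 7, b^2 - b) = b - 1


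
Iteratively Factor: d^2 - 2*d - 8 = (d - 4)*(d + 2)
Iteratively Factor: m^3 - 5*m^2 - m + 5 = (m + 1)*(m^2 - 6*m + 5) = (m - 5)*(m + 1)*(m - 1)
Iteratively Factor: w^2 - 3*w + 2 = (w - 1)*(w - 2)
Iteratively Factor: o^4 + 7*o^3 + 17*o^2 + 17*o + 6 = (o + 2)*(o^3 + 5*o^2 + 7*o + 3) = (o + 1)*(o + 2)*(o^2 + 4*o + 3) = (o + 1)*(o + 2)*(o + 3)*(o + 1)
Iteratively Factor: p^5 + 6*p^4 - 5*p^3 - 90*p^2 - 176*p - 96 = (p + 4)*(p^4 + 2*p^3 - 13*p^2 - 38*p - 24) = (p + 1)*(p + 4)*(p^3 + p^2 - 14*p - 24) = (p + 1)*(p + 2)*(p + 4)*(p^2 - p - 12) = (p - 4)*(p + 1)*(p + 2)*(p + 4)*(p + 3)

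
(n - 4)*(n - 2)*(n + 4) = n^3 - 2*n^2 - 16*n + 32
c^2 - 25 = (c - 5)*(c + 5)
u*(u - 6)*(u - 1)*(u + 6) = u^4 - u^3 - 36*u^2 + 36*u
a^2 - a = a*(a - 1)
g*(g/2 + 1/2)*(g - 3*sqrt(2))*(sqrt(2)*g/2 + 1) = sqrt(2)*g^4/4 - g^3 + sqrt(2)*g^3/4 - 3*sqrt(2)*g^2/2 - g^2 - 3*sqrt(2)*g/2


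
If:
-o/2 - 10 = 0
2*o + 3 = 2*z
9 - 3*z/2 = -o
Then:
No Solution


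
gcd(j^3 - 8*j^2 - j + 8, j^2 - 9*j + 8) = j^2 - 9*j + 8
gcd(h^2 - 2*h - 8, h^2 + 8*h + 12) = h + 2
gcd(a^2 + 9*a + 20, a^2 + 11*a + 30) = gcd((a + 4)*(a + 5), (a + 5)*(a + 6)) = a + 5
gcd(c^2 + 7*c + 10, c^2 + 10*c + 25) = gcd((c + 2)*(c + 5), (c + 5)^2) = c + 5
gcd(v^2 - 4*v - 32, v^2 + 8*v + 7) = 1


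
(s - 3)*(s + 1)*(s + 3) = s^3 + s^2 - 9*s - 9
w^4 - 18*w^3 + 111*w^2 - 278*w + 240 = (w - 8)*(w - 5)*(w - 3)*(w - 2)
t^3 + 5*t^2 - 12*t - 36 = (t - 3)*(t + 2)*(t + 6)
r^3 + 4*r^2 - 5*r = r*(r - 1)*(r + 5)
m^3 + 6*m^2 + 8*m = m*(m + 2)*(m + 4)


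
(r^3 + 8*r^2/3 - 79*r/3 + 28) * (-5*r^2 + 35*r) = -5*r^5 + 65*r^4/3 + 225*r^3 - 3185*r^2/3 + 980*r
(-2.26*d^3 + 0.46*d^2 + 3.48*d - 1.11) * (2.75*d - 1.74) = -6.215*d^4 + 5.1974*d^3 + 8.7696*d^2 - 9.1077*d + 1.9314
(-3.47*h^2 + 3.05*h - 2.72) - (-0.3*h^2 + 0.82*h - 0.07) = -3.17*h^2 + 2.23*h - 2.65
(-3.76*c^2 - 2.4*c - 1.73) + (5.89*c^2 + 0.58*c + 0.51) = 2.13*c^2 - 1.82*c - 1.22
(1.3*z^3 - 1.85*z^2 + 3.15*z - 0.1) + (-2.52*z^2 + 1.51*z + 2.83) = 1.3*z^3 - 4.37*z^2 + 4.66*z + 2.73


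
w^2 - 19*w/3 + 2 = (w - 6)*(w - 1/3)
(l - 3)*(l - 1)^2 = l^3 - 5*l^2 + 7*l - 3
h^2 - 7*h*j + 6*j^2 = (h - 6*j)*(h - j)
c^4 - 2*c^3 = c^3*(c - 2)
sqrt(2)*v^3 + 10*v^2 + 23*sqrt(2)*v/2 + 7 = (v + sqrt(2))*(v + 7*sqrt(2)/2)*(sqrt(2)*v + 1)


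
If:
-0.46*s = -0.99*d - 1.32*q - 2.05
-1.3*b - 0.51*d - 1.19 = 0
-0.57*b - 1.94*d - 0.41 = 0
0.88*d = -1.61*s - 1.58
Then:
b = -0.94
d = 0.07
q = -1.96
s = -1.02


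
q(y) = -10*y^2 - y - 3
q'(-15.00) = 299.00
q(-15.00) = -2238.00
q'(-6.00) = 119.00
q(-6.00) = -357.00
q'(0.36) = -8.20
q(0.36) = -4.66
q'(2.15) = -44.00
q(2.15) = -51.38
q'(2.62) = -53.40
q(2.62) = -74.26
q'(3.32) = -67.40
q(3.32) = -116.54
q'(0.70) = -15.00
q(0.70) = -8.60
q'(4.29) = -86.80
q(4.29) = -191.33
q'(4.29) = -86.80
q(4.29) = -191.33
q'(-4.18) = 82.60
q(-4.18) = -173.54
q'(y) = -20*y - 1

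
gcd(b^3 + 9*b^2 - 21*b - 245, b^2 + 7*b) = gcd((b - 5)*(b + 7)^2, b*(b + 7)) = b + 7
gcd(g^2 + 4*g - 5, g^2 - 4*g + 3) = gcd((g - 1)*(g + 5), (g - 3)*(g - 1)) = g - 1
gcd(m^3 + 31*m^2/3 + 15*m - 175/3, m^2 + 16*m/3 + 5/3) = m + 5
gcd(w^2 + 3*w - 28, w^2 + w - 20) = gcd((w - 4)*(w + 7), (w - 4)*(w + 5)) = w - 4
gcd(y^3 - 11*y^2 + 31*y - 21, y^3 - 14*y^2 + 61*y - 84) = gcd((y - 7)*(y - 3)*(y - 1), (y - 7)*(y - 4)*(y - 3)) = y^2 - 10*y + 21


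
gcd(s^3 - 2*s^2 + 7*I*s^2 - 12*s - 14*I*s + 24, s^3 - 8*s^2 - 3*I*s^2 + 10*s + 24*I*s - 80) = 1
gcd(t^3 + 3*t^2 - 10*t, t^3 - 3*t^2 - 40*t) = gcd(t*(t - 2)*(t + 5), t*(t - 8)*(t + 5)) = t^2 + 5*t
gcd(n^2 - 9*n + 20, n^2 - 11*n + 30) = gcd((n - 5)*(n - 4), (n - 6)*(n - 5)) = n - 5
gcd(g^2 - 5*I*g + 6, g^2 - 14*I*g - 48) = g - 6*I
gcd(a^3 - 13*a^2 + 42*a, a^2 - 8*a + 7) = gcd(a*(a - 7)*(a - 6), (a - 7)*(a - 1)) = a - 7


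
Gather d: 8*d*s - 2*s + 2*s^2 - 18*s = 8*d*s + 2*s^2 - 20*s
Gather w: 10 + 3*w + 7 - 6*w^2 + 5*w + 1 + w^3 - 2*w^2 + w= w^3 - 8*w^2 + 9*w + 18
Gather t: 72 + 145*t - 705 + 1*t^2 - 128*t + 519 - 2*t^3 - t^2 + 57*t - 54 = -2*t^3 + 74*t - 168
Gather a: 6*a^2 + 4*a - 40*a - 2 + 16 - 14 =6*a^2 - 36*a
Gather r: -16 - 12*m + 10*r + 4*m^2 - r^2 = 4*m^2 - 12*m - r^2 + 10*r - 16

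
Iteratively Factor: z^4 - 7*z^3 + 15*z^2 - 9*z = (z - 3)*(z^3 - 4*z^2 + 3*z) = (z - 3)*(z - 1)*(z^2 - 3*z) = z*(z - 3)*(z - 1)*(z - 3)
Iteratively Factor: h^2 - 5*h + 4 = (h - 4)*(h - 1)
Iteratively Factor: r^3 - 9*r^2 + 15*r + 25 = (r - 5)*(r^2 - 4*r - 5) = (r - 5)^2*(r + 1)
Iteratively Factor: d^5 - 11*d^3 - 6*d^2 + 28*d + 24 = (d - 2)*(d^4 + 2*d^3 - 7*d^2 - 20*d - 12) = (d - 2)*(d + 2)*(d^3 - 7*d - 6) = (d - 2)*(d + 1)*(d + 2)*(d^2 - d - 6) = (d - 3)*(d - 2)*(d + 1)*(d + 2)*(d + 2)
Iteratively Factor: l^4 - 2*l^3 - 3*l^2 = (l - 3)*(l^3 + l^2) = (l - 3)*(l + 1)*(l^2) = l*(l - 3)*(l + 1)*(l)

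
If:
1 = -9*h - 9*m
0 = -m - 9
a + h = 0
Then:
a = -80/9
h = 80/9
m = -9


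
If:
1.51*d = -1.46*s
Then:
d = -0.966887417218543*s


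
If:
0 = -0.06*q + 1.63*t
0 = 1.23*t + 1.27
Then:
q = -28.05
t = -1.03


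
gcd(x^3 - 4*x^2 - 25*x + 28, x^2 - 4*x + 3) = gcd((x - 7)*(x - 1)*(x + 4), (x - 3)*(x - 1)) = x - 1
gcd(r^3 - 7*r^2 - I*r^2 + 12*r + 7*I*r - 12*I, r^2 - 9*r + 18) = r - 3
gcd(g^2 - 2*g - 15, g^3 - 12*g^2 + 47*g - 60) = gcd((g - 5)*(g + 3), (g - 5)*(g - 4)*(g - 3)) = g - 5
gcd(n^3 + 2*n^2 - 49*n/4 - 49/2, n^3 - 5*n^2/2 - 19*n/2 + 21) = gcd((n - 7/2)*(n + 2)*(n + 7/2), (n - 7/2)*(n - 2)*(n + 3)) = n - 7/2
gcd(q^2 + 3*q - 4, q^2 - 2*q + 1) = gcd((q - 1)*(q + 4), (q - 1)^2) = q - 1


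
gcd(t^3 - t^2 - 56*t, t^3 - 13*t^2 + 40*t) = t^2 - 8*t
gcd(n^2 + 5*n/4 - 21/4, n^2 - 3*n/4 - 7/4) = n - 7/4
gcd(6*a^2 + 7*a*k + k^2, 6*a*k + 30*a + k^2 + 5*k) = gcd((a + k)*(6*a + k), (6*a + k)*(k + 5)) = 6*a + k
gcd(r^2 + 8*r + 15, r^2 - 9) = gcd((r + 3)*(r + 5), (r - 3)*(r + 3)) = r + 3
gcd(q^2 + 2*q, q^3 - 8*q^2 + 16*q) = q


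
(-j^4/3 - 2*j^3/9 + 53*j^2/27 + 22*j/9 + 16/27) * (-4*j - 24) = 4*j^5/3 + 80*j^4/9 - 68*j^3/27 - 512*j^2/9 - 1648*j/27 - 128/9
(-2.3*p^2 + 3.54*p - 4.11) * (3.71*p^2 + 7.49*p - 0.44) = -8.533*p^4 - 4.0936*p^3 + 12.2785*p^2 - 32.3415*p + 1.8084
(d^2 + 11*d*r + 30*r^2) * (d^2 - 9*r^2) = d^4 + 11*d^3*r + 21*d^2*r^2 - 99*d*r^3 - 270*r^4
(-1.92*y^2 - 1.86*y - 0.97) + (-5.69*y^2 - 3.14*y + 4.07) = -7.61*y^2 - 5.0*y + 3.1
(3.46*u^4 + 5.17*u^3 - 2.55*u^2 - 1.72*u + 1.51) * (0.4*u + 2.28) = 1.384*u^5 + 9.9568*u^4 + 10.7676*u^3 - 6.502*u^2 - 3.3176*u + 3.4428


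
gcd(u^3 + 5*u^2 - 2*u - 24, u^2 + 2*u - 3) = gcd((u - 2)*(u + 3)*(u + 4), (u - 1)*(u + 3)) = u + 3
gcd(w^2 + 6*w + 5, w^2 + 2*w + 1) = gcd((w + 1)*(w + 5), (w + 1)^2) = w + 1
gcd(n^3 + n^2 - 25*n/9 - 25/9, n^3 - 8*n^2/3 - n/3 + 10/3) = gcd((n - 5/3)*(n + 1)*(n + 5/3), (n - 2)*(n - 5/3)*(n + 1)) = n^2 - 2*n/3 - 5/3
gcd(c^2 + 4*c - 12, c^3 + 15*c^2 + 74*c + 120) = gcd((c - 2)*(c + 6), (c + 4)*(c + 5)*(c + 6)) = c + 6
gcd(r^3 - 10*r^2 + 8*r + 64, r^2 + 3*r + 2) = r + 2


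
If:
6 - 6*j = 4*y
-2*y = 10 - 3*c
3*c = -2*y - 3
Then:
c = 7/6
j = 19/6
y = -13/4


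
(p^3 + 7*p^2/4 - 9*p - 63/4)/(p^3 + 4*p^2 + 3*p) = (4*p^2 - 5*p - 21)/(4*p*(p + 1))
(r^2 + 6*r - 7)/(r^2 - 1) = (r + 7)/(r + 1)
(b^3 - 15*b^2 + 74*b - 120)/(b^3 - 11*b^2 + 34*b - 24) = (b - 5)/(b - 1)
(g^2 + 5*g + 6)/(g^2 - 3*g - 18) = (g + 2)/(g - 6)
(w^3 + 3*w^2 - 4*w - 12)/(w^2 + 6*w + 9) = (w^2 - 4)/(w + 3)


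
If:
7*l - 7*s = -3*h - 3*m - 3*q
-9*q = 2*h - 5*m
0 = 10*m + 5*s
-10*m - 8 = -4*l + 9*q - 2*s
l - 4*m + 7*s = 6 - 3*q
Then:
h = -78/127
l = 122/127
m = -36/127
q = -8/381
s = 72/127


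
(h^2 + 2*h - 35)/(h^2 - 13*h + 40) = (h + 7)/(h - 8)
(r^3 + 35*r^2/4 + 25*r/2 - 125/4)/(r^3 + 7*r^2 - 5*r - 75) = (r - 5/4)/(r - 3)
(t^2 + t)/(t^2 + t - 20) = t*(t + 1)/(t^2 + t - 20)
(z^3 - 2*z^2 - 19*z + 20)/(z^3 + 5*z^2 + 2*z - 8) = (z - 5)/(z + 2)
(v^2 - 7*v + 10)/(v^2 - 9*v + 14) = (v - 5)/(v - 7)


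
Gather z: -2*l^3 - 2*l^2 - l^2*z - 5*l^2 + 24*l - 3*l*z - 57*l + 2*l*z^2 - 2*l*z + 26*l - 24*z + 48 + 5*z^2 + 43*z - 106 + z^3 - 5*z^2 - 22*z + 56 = -2*l^3 - 7*l^2 + 2*l*z^2 - 7*l + z^3 + z*(-l^2 - 5*l - 3) - 2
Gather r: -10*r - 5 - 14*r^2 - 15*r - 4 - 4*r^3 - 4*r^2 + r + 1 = -4*r^3 - 18*r^2 - 24*r - 8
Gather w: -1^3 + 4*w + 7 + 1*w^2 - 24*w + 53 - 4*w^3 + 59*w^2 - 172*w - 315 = -4*w^3 + 60*w^2 - 192*w - 256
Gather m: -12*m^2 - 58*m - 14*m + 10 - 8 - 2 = -12*m^2 - 72*m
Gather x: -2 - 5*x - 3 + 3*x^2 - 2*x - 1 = 3*x^2 - 7*x - 6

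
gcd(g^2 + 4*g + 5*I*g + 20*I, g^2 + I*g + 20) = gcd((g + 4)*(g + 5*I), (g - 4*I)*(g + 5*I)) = g + 5*I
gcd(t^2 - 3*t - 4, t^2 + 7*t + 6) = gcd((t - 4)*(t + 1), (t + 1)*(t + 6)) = t + 1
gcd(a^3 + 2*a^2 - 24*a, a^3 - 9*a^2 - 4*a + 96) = a - 4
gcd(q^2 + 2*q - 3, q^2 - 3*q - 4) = 1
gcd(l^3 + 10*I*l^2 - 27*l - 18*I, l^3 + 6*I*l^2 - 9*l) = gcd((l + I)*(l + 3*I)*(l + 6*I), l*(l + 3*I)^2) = l + 3*I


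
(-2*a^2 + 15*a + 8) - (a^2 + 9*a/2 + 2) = -3*a^2 + 21*a/2 + 6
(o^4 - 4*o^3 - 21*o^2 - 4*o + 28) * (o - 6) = o^5 - 10*o^4 + 3*o^3 + 122*o^2 + 52*o - 168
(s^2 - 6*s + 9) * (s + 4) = s^3 - 2*s^2 - 15*s + 36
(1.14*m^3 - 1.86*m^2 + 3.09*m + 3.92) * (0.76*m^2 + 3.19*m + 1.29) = 0.8664*m^5 + 2.223*m^4 - 2.1144*m^3 + 10.4369*m^2 + 16.4909*m + 5.0568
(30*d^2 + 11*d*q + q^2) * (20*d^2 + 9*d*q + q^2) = 600*d^4 + 490*d^3*q + 149*d^2*q^2 + 20*d*q^3 + q^4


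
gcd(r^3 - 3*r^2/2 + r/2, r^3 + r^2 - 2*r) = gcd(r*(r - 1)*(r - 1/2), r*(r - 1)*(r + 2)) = r^2 - r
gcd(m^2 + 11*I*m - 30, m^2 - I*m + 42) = m + 6*I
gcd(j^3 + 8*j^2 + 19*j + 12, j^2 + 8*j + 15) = j + 3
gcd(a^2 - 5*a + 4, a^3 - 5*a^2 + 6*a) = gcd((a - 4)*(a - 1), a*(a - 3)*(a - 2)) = 1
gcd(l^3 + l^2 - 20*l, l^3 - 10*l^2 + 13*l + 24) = 1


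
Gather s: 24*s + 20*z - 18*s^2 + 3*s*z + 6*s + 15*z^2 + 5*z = -18*s^2 + s*(3*z + 30) + 15*z^2 + 25*z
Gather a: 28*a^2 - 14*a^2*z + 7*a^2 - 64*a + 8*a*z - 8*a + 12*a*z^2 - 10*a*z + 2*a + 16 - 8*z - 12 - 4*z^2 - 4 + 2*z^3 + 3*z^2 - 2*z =a^2*(35 - 14*z) + a*(12*z^2 - 2*z - 70) + 2*z^3 - z^2 - 10*z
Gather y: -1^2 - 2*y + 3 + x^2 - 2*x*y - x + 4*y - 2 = x^2 - x + y*(2 - 2*x)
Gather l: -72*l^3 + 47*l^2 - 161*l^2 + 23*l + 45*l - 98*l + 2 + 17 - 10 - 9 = -72*l^3 - 114*l^2 - 30*l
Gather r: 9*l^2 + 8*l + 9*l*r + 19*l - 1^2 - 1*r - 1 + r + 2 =9*l^2 + 9*l*r + 27*l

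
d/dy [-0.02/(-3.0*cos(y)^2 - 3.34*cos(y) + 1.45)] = (0.12*cos(y) + 0.0668)*sin(y)/(3.0*cos(y)^2 + 3.34*cos(y) - 1.45)^2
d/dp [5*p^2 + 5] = 10*p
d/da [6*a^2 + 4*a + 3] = 12*a + 4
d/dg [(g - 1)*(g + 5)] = 2*g + 4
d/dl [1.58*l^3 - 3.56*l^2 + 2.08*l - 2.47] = 4.74*l^2 - 7.12*l + 2.08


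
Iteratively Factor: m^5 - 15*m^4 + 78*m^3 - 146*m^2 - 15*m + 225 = (m - 5)*(m^4 - 10*m^3 + 28*m^2 - 6*m - 45) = (m - 5)^2*(m^3 - 5*m^2 + 3*m + 9) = (m - 5)^2*(m - 3)*(m^2 - 2*m - 3) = (m - 5)^2*(m - 3)^2*(m + 1)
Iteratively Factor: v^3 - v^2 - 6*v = (v)*(v^2 - v - 6) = v*(v - 3)*(v + 2)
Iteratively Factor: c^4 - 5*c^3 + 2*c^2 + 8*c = (c - 4)*(c^3 - c^2 - 2*c) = c*(c - 4)*(c^2 - c - 2) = c*(c - 4)*(c + 1)*(c - 2)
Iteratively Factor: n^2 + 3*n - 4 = (n - 1)*(n + 4)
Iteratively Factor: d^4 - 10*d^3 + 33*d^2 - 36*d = (d - 4)*(d^3 - 6*d^2 + 9*d) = d*(d - 4)*(d^2 - 6*d + 9) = d*(d - 4)*(d - 3)*(d - 3)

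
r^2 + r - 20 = (r - 4)*(r + 5)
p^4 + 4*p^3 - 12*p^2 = p^2*(p - 2)*(p + 6)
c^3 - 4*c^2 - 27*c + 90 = (c - 6)*(c - 3)*(c + 5)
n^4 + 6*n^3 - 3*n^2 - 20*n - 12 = (n - 2)*(n + 1)^2*(n + 6)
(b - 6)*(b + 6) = b^2 - 36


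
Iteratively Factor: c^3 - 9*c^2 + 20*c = (c - 5)*(c^2 - 4*c) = c*(c - 5)*(c - 4)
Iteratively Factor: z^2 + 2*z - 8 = (z - 2)*(z + 4)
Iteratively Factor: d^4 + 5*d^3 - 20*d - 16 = (d + 2)*(d^3 + 3*d^2 - 6*d - 8) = (d - 2)*(d + 2)*(d^2 + 5*d + 4) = (d - 2)*(d + 1)*(d + 2)*(d + 4)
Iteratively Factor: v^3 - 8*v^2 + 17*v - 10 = (v - 1)*(v^2 - 7*v + 10) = (v - 2)*(v - 1)*(v - 5)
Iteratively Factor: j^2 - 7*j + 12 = (j - 4)*(j - 3)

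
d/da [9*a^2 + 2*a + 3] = 18*a + 2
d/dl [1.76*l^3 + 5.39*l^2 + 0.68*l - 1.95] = 5.28*l^2 + 10.78*l + 0.68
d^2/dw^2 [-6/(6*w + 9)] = -16/(2*w + 3)^3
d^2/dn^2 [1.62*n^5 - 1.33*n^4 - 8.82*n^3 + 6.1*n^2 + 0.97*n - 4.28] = 32.4*n^3 - 15.96*n^2 - 52.92*n + 12.2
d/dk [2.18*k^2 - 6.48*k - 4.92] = 4.36*k - 6.48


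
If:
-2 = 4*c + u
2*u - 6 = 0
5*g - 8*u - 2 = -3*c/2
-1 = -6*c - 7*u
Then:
No Solution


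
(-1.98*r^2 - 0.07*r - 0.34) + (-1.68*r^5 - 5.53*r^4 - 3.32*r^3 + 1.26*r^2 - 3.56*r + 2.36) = -1.68*r^5 - 5.53*r^4 - 3.32*r^3 - 0.72*r^2 - 3.63*r + 2.02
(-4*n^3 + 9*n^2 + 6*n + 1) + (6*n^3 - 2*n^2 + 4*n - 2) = 2*n^3 + 7*n^2 + 10*n - 1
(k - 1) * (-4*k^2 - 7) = -4*k^3 + 4*k^2 - 7*k + 7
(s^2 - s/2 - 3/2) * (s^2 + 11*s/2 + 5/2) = s^4 + 5*s^3 - 7*s^2/4 - 19*s/2 - 15/4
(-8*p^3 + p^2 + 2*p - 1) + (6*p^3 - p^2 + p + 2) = -2*p^3 + 3*p + 1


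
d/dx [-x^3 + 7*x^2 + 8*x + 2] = -3*x^2 + 14*x + 8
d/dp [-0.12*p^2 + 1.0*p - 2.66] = 1.0 - 0.24*p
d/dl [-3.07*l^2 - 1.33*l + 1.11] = -6.14*l - 1.33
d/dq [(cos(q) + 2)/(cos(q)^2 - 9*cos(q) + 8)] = (cos(q)^2 + 4*cos(q) - 26)*sin(q)/(cos(q)^2 - 9*cos(q) + 8)^2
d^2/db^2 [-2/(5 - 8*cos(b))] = 16*(8*sin(b)^2 - 5*cos(b) + 8)/(8*cos(b) - 5)^3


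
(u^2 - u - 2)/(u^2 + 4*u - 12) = (u + 1)/(u + 6)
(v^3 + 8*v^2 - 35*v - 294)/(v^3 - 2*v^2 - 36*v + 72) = (v^2 + 14*v + 49)/(v^2 + 4*v - 12)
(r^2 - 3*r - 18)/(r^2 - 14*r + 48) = (r + 3)/(r - 8)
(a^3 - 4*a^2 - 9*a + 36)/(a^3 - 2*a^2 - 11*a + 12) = (a - 3)/(a - 1)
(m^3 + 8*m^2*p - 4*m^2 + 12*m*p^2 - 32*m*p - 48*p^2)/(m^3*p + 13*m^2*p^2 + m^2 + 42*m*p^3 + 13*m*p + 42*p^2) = (m^2 + 2*m*p - 4*m - 8*p)/(m^2*p + 7*m*p^2 + m + 7*p)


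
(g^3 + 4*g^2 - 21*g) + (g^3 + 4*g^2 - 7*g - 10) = 2*g^3 + 8*g^2 - 28*g - 10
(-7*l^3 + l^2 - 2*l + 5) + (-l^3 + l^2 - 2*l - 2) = -8*l^3 + 2*l^2 - 4*l + 3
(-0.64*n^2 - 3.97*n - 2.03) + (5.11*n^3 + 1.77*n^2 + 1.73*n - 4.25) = 5.11*n^3 + 1.13*n^2 - 2.24*n - 6.28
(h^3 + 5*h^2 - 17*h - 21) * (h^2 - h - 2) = h^5 + 4*h^4 - 24*h^3 - 14*h^2 + 55*h + 42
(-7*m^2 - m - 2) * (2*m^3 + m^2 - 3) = -14*m^5 - 9*m^4 - 5*m^3 + 19*m^2 + 3*m + 6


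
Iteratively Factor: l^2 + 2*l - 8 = (l - 2)*(l + 4)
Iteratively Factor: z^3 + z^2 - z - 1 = (z + 1)*(z^2 - 1) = (z + 1)^2*(z - 1)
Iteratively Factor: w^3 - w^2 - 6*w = (w + 2)*(w^2 - 3*w) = w*(w + 2)*(w - 3)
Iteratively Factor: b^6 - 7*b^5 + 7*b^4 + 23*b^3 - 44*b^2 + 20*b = (b - 1)*(b^5 - 6*b^4 + b^3 + 24*b^2 - 20*b) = (b - 1)*(b + 2)*(b^4 - 8*b^3 + 17*b^2 - 10*b) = (b - 2)*(b - 1)*(b + 2)*(b^3 - 6*b^2 + 5*b) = (b - 5)*(b - 2)*(b - 1)*(b + 2)*(b^2 - b) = b*(b - 5)*(b - 2)*(b - 1)*(b + 2)*(b - 1)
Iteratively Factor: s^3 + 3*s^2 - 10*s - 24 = (s + 4)*(s^2 - s - 6) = (s - 3)*(s + 4)*(s + 2)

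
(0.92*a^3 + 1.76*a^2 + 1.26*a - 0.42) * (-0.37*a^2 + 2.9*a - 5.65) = -0.3404*a^5 + 2.0168*a^4 - 0.5602*a^3 - 6.1346*a^2 - 8.337*a + 2.373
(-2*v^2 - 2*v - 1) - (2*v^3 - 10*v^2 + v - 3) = -2*v^3 + 8*v^2 - 3*v + 2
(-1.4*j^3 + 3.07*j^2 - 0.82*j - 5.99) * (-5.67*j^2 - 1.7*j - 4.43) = 7.938*j^5 - 15.0269*j^4 + 5.6324*j^3 + 21.7572*j^2 + 13.8156*j + 26.5357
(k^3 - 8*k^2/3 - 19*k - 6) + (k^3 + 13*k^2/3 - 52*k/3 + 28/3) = 2*k^3 + 5*k^2/3 - 109*k/3 + 10/3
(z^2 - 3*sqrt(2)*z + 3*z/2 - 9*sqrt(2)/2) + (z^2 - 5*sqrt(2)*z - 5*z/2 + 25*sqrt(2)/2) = 2*z^2 - 8*sqrt(2)*z - z + 8*sqrt(2)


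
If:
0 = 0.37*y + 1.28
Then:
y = -3.46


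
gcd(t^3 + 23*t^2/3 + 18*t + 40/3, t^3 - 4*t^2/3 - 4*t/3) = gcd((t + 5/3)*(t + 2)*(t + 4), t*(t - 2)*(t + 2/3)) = 1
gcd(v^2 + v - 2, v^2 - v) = v - 1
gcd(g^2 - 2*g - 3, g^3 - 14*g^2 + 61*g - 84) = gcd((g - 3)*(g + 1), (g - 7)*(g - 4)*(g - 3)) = g - 3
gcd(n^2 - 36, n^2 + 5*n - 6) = n + 6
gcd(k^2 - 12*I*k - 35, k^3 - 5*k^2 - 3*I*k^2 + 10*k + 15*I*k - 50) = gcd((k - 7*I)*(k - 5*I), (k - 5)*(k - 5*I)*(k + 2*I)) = k - 5*I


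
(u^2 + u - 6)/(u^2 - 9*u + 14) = (u + 3)/(u - 7)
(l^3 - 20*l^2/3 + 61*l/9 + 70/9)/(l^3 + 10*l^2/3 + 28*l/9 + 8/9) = (3*l^2 - 22*l + 35)/(3*l^2 + 8*l + 4)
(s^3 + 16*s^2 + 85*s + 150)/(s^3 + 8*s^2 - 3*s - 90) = (s + 5)/(s - 3)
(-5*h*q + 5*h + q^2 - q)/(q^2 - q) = (-5*h + q)/q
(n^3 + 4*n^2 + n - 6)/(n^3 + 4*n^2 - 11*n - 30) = (n^2 + 2*n - 3)/(n^2 + 2*n - 15)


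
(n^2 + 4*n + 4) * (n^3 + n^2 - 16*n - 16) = n^5 + 5*n^4 - 8*n^3 - 76*n^2 - 128*n - 64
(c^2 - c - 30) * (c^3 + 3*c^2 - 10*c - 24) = c^5 + 2*c^4 - 43*c^3 - 104*c^2 + 324*c + 720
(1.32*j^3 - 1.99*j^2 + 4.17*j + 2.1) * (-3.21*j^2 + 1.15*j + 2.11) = -4.2372*j^5 + 7.9059*j^4 - 12.889*j^3 - 6.1444*j^2 + 11.2137*j + 4.431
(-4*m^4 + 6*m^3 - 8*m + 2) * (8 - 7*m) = 28*m^5 - 74*m^4 + 48*m^3 + 56*m^2 - 78*m + 16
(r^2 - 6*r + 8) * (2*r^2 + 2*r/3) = 2*r^4 - 34*r^3/3 + 12*r^2 + 16*r/3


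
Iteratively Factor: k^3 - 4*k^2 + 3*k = (k - 3)*(k^2 - k) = k*(k - 3)*(k - 1)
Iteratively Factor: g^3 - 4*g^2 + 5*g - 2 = (g - 1)*(g^2 - 3*g + 2) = (g - 1)^2*(g - 2)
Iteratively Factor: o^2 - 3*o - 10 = (o + 2)*(o - 5)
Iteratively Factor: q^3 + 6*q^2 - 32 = (q + 4)*(q^2 + 2*q - 8) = (q + 4)^2*(q - 2)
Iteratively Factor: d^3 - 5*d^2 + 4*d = (d - 1)*(d^2 - 4*d) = d*(d - 1)*(d - 4)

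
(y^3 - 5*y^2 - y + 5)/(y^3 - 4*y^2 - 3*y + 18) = (y^3 - 5*y^2 - y + 5)/(y^3 - 4*y^2 - 3*y + 18)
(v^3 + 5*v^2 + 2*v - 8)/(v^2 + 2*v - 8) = (v^2 + v - 2)/(v - 2)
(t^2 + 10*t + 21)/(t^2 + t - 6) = (t + 7)/(t - 2)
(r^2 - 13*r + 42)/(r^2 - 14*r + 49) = (r - 6)/(r - 7)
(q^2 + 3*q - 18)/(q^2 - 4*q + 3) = (q + 6)/(q - 1)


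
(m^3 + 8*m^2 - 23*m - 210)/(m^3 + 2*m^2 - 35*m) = (m + 6)/m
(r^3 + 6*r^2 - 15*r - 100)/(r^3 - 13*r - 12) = (r^2 + 10*r + 25)/(r^2 + 4*r + 3)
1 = 1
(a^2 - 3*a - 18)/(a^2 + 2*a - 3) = (a - 6)/(a - 1)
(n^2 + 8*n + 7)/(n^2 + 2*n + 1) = (n + 7)/(n + 1)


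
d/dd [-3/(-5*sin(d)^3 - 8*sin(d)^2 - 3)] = -3*(15*sin(d) + 16)*sin(d)*cos(d)/(5*sin(d)^3 + 8*sin(d)^2 + 3)^2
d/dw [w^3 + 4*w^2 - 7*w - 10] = 3*w^2 + 8*w - 7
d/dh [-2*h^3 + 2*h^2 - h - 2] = -6*h^2 + 4*h - 1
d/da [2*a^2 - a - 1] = 4*a - 1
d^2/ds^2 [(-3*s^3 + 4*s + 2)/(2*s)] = -3 + 2/s^3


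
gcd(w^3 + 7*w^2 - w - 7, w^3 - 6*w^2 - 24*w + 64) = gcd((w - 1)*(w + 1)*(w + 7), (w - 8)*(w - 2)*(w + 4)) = 1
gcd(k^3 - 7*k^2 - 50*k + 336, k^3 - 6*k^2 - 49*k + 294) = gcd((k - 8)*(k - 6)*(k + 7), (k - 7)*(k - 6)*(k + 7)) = k^2 + k - 42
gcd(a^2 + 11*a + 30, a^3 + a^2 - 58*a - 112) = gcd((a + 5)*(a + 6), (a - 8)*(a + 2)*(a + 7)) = 1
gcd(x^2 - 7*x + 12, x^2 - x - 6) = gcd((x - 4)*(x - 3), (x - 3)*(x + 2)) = x - 3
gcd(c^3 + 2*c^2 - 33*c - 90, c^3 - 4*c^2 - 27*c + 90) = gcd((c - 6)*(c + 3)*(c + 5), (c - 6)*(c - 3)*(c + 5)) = c^2 - c - 30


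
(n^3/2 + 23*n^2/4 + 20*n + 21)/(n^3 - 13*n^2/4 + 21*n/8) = 2*(2*n^3 + 23*n^2 + 80*n + 84)/(n*(8*n^2 - 26*n + 21))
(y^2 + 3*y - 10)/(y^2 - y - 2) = (y + 5)/(y + 1)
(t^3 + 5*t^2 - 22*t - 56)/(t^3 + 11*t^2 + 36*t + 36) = (t^2 + 3*t - 28)/(t^2 + 9*t + 18)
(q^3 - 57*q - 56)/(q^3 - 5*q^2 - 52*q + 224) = (q + 1)/(q - 4)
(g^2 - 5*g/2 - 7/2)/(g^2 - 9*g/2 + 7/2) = (g + 1)/(g - 1)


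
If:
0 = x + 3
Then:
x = -3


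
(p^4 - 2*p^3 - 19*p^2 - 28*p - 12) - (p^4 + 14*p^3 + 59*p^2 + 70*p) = -16*p^3 - 78*p^2 - 98*p - 12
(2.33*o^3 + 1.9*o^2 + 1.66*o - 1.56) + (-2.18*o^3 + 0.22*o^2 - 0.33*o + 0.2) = 0.15*o^3 + 2.12*o^2 + 1.33*o - 1.36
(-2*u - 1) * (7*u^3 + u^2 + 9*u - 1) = -14*u^4 - 9*u^3 - 19*u^2 - 7*u + 1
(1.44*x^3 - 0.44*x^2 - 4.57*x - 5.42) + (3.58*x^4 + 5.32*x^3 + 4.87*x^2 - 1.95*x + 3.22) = 3.58*x^4 + 6.76*x^3 + 4.43*x^2 - 6.52*x - 2.2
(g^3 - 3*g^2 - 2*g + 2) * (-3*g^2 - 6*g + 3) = -3*g^5 + 3*g^4 + 27*g^3 - 3*g^2 - 18*g + 6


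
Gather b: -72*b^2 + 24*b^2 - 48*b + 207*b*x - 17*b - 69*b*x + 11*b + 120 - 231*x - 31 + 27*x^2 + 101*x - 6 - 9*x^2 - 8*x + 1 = -48*b^2 + b*(138*x - 54) + 18*x^2 - 138*x + 84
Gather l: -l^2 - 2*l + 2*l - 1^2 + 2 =1 - l^2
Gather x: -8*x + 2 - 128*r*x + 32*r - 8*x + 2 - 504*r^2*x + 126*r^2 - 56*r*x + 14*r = 126*r^2 + 46*r + x*(-504*r^2 - 184*r - 16) + 4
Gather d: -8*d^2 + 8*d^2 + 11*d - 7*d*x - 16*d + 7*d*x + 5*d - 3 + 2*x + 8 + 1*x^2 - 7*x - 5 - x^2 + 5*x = 0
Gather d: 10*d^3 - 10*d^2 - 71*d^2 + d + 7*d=10*d^3 - 81*d^2 + 8*d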